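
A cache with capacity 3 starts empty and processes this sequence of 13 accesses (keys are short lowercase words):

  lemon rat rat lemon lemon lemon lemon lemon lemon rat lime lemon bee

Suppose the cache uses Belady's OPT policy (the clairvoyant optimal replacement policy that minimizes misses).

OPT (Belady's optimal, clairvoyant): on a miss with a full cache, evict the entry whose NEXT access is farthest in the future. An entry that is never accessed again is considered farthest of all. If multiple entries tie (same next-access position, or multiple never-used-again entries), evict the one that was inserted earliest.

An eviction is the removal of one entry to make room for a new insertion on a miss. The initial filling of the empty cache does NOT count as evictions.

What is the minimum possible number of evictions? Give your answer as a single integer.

Answer: 1

Derivation:
OPT (Belady) simulation (capacity=3):
  1. access lemon: MISS. Cache: [lemon]
  2. access rat: MISS. Cache: [lemon rat]
  3. access rat: HIT. Next use of rat: step 10. Cache: [lemon rat]
  4. access lemon: HIT. Next use of lemon: step 5. Cache: [lemon rat]
  5. access lemon: HIT. Next use of lemon: step 6. Cache: [lemon rat]
  6. access lemon: HIT. Next use of lemon: step 7. Cache: [lemon rat]
  7. access lemon: HIT. Next use of lemon: step 8. Cache: [lemon rat]
  8. access lemon: HIT. Next use of lemon: step 9. Cache: [lemon rat]
  9. access lemon: HIT. Next use of lemon: step 12. Cache: [lemon rat]
  10. access rat: HIT. Next use of rat: never. Cache: [lemon rat]
  11. access lime: MISS. Cache: [lemon rat lime]
  12. access lemon: HIT. Next use of lemon: never. Cache: [lemon rat lime]
  13. access bee: MISS, evict lemon (next use: never). Cache: [rat lime bee]
Total: 9 hits, 4 misses, 1 evictions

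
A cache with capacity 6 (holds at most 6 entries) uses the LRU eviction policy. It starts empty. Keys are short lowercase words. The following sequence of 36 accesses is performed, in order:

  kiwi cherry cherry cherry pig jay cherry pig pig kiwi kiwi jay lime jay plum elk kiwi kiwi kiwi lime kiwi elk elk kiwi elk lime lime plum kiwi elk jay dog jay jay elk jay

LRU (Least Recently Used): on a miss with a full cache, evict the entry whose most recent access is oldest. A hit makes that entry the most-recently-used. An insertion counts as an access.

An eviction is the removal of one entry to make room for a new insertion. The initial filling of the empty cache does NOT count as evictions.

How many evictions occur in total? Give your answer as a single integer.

LRU simulation (capacity=6):
  1. access kiwi: MISS. Cache (LRU->MRU): [kiwi]
  2. access cherry: MISS. Cache (LRU->MRU): [kiwi cherry]
  3. access cherry: HIT. Cache (LRU->MRU): [kiwi cherry]
  4. access cherry: HIT. Cache (LRU->MRU): [kiwi cherry]
  5. access pig: MISS. Cache (LRU->MRU): [kiwi cherry pig]
  6. access jay: MISS. Cache (LRU->MRU): [kiwi cherry pig jay]
  7. access cherry: HIT. Cache (LRU->MRU): [kiwi pig jay cherry]
  8. access pig: HIT. Cache (LRU->MRU): [kiwi jay cherry pig]
  9. access pig: HIT. Cache (LRU->MRU): [kiwi jay cherry pig]
  10. access kiwi: HIT. Cache (LRU->MRU): [jay cherry pig kiwi]
  11. access kiwi: HIT. Cache (LRU->MRU): [jay cherry pig kiwi]
  12. access jay: HIT. Cache (LRU->MRU): [cherry pig kiwi jay]
  13. access lime: MISS. Cache (LRU->MRU): [cherry pig kiwi jay lime]
  14. access jay: HIT. Cache (LRU->MRU): [cherry pig kiwi lime jay]
  15. access plum: MISS. Cache (LRU->MRU): [cherry pig kiwi lime jay plum]
  16. access elk: MISS, evict cherry. Cache (LRU->MRU): [pig kiwi lime jay plum elk]
  17. access kiwi: HIT. Cache (LRU->MRU): [pig lime jay plum elk kiwi]
  18. access kiwi: HIT. Cache (LRU->MRU): [pig lime jay plum elk kiwi]
  19. access kiwi: HIT. Cache (LRU->MRU): [pig lime jay plum elk kiwi]
  20. access lime: HIT. Cache (LRU->MRU): [pig jay plum elk kiwi lime]
  21. access kiwi: HIT. Cache (LRU->MRU): [pig jay plum elk lime kiwi]
  22. access elk: HIT. Cache (LRU->MRU): [pig jay plum lime kiwi elk]
  23. access elk: HIT. Cache (LRU->MRU): [pig jay plum lime kiwi elk]
  24. access kiwi: HIT. Cache (LRU->MRU): [pig jay plum lime elk kiwi]
  25. access elk: HIT. Cache (LRU->MRU): [pig jay plum lime kiwi elk]
  26. access lime: HIT. Cache (LRU->MRU): [pig jay plum kiwi elk lime]
  27. access lime: HIT. Cache (LRU->MRU): [pig jay plum kiwi elk lime]
  28. access plum: HIT. Cache (LRU->MRU): [pig jay kiwi elk lime plum]
  29. access kiwi: HIT. Cache (LRU->MRU): [pig jay elk lime plum kiwi]
  30. access elk: HIT. Cache (LRU->MRU): [pig jay lime plum kiwi elk]
  31. access jay: HIT. Cache (LRU->MRU): [pig lime plum kiwi elk jay]
  32. access dog: MISS, evict pig. Cache (LRU->MRU): [lime plum kiwi elk jay dog]
  33. access jay: HIT. Cache (LRU->MRU): [lime plum kiwi elk dog jay]
  34. access jay: HIT. Cache (LRU->MRU): [lime plum kiwi elk dog jay]
  35. access elk: HIT. Cache (LRU->MRU): [lime plum kiwi dog jay elk]
  36. access jay: HIT. Cache (LRU->MRU): [lime plum kiwi dog elk jay]
Total: 28 hits, 8 misses, 2 evictions

Answer: 2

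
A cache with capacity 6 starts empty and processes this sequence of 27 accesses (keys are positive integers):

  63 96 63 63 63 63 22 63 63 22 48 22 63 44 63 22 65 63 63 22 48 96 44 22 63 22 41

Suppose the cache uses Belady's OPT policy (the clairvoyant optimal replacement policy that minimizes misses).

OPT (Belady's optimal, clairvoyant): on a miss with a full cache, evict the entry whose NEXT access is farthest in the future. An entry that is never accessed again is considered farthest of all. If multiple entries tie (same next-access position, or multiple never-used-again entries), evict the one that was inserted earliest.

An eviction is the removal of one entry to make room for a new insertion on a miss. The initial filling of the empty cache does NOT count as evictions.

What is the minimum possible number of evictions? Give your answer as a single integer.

Answer: 1

Derivation:
OPT (Belady) simulation (capacity=6):
  1. access 63: MISS. Cache: [63]
  2. access 96: MISS. Cache: [63 96]
  3. access 63: HIT. Next use of 63: step 4. Cache: [63 96]
  4. access 63: HIT. Next use of 63: step 5. Cache: [63 96]
  5. access 63: HIT. Next use of 63: step 6. Cache: [63 96]
  6. access 63: HIT. Next use of 63: step 8. Cache: [63 96]
  7. access 22: MISS. Cache: [63 96 22]
  8. access 63: HIT. Next use of 63: step 9. Cache: [63 96 22]
  9. access 63: HIT. Next use of 63: step 13. Cache: [63 96 22]
  10. access 22: HIT. Next use of 22: step 12. Cache: [63 96 22]
  11. access 48: MISS. Cache: [63 96 22 48]
  12. access 22: HIT. Next use of 22: step 16. Cache: [63 96 22 48]
  13. access 63: HIT. Next use of 63: step 15. Cache: [63 96 22 48]
  14. access 44: MISS. Cache: [63 96 22 48 44]
  15. access 63: HIT. Next use of 63: step 18. Cache: [63 96 22 48 44]
  16. access 22: HIT. Next use of 22: step 20. Cache: [63 96 22 48 44]
  17. access 65: MISS. Cache: [63 96 22 48 44 65]
  18. access 63: HIT. Next use of 63: step 19. Cache: [63 96 22 48 44 65]
  19. access 63: HIT. Next use of 63: step 25. Cache: [63 96 22 48 44 65]
  20. access 22: HIT. Next use of 22: step 24. Cache: [63 96 22 48 44 65]
  21. access 48: HIT. Next use of 48: never. Cache: [63 96 22 48 44 65]
  22. access 96: HIT. Next use of 96: never. Cache: [63 96 22 48 44 65]
  23. access 44: HIT. Next use of 44: never. Cache: [63 96 22 48 44 65]
  24. access 22: HIT. Next use of 22: step 26. Cache: [63 96 22 48 44 65]
  25. access 63: HIT. Next use of 63: never. Cache: [63 96 22 48 44 65]
  26. access 22: HIT. Next use of 22: never. Cache: [63 96 22 48 44 65]
  27. access 41: MISS, evict 63 (next use: never). Cache: [96 22 48 44 65 41]
Total: 20 hits, 7 misses, 1 evictions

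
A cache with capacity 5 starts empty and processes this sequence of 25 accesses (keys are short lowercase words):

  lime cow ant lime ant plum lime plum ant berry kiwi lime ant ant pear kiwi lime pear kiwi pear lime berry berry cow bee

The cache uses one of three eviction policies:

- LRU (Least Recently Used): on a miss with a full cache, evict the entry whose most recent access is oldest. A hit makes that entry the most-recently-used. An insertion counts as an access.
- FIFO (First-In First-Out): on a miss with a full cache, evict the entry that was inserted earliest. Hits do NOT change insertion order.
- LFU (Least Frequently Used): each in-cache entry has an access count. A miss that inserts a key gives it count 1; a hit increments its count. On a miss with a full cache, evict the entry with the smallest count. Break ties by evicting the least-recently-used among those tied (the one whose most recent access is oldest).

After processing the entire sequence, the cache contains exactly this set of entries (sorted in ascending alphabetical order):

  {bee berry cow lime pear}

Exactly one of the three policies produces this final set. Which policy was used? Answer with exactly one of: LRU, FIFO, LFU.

Answer: LRU

Derivation:
Simulating under each policy and comparing final sets:
  LRU: final set = {bee berry cow lime pear} -> MATCHES target
  FIFO: final set = {bee cow kiwi lime pear} -> differs
  LFU: final set = {ant bee kiwi lime pear} -> differs
Only LRU produces the target set.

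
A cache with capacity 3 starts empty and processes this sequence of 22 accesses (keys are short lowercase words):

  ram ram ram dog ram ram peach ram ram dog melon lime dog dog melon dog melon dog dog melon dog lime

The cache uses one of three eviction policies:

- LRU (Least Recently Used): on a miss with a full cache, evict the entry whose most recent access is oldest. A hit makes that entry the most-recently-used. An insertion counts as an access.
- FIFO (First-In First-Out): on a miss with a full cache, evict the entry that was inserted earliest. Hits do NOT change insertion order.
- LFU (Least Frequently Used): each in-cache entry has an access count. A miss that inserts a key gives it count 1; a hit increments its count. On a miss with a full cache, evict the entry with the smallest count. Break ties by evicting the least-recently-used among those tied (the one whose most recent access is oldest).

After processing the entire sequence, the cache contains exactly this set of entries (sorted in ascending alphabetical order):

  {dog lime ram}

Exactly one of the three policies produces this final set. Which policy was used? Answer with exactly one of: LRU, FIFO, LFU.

Simulating under each policy and comparing final sets:
  LRU: final set = {dog lime melon} -> differs
  FIFO: final set = {dog lime melon} -> differs
  LFU: final set = {dog lime ram} -> MATCHES target
Only LFU produces the target set.

Answer: LFU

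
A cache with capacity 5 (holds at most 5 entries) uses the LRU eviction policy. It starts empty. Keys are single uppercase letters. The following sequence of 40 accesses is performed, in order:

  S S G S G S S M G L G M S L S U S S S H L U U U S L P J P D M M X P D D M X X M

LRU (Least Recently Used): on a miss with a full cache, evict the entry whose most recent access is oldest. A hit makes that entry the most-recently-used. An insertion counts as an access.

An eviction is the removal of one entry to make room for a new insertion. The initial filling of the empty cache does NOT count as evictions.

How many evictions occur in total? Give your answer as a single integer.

LRU simulation (capacity=5):
  1. access S: MISS. Cache (LRU->MRU): [S]
  2. access S: HIT. Cache (LRU->MRU): [S]
  3. access G: MISS. Cache (LRU->MRU): [S G]
  4. access S: HIT. Cache (LRU->MRU): [G S]
  5. access G: HIT. Cache (LRU->MRU): [S G]
  6. access S: HIT. Cache (LRU->MRU): [G S]
  7. access S: HIT. Cache (LRU->MRU): [G S]
  8. access M: MISS. Cache (LRU->MRU): [G S M]
  9. access G: HIT. Cache (LRU->MRU): [S M G]
  10. access L: MISS. Cache (LRU->MRU): [S M G L]
  11. access G: HIT. Cache (LRU->MRU): [S M L G]
  12. access M: HIT. Cache (LRU->MRU): [S L G M]
  13. access S: HIT. Cache (LRU->MRU): [L G M S]
  14. access L: HIT. Cache (LRU->MRU): [G M S L]
  15. access S: HIT. Cache (LRU->MRU): [G M L S]
  16. access U: MISS. Cache (LRU->MRU): [G M L S U]
  17. access S: HIT. Cache (LRU->MRU): [G M L U S]
  18. access S: HIT. Cache (LRU->MRU): [G M L U S]
  19. access S: HIT. Cache (LRU->MRU): [G M L U S]
  20. access H: MISS, evict G. Cache (LRU->MRU): [M L U S H]
  21. access L: HIT. Cache (LRU->MRU): [M U S H L]
  22. access U: HIT. Cache (LRU->MRU): [M S H L U]
  23. access U: HIT. Cache (LRU->MRU): [M S H L U]
  24. access U: HIT. Cache (LRU->MRU): [M S H L U]
  25. access S: HIT. Cache (LRU->MRU): [M H L U S]
  26. access L: HIT. Cache (LRU->MRU): [M H U S L]
  27. access P: MISS, evict M. Cache (LRU->MRU): [H U S L P]
  28. access J: MISS, evict H. Cache (LRU->MRU): [U S L P J]
  29. access P: HIT. Cache (LRU->MRU): [U S L J P]
  30. access D: MISS, evict U. Cache (LRU->MRU): [S L J P D]
  31. access M: MISS, evict S. Cache (LRU->MRU): [L J P D M]
  32. access M: HIT. Cache (LRU->MRU): [L J P D M]
  33. access X: MISS, evict L. Cache (LRU->MRU): [J P D M X]
  34. access P: HIT. Cache (LRU->MRU): [J D M X P]
  35. access D: HIT. Cache (LRU->MRU): [J M X P D]
  36. access D: HIT. Cache (LRU->MRU): [J M X P D]
  37. access M: HIT. Cache (LRU->MRU): [J X P D M]
  38. access X: HIT. Cache (LRU->MRU): [J P D M X]
  39. access X: HIT. Cache (LRU->MRU): [J P D M X]
  40. access M: HIT. Cache (LRU->MRU): [J P D X M]
Total: 29 hits, 11 misses, 6 evictions

Answer: 6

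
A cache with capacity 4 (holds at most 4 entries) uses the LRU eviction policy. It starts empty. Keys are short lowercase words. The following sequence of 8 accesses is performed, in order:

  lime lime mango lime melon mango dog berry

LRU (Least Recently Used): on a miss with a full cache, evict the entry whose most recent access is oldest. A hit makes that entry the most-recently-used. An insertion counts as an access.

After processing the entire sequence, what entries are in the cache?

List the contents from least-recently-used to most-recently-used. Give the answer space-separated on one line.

LRU simulation (capacity=4):
  1. access lime: MISS. Cache (LRU->MRU): [lime]
  2. access lime: HIT. Cache (LRU->MRU): [lime]
  3. access mango: MISS. Cache (LRU->MRU): [lime mango]
  4. access lime: HIT. Cache (LRU->MRU): [mango lime]
  5. access melon: MISS. Cache (LRU->MRU): [mango lime melon]
  6. access mango: HIT. Cache (LRU->MRU): [lime melon mango]
  7. access dog: MISS. Cache (LRU->MRU): [lime melon mango dog]
  8. access berry: MISS, evict lime. Cache (LRU->MRU): [melon mango dog berry]
Total: 3 hits, 5 misses, 1 evictions

Answer: melon mango dog berry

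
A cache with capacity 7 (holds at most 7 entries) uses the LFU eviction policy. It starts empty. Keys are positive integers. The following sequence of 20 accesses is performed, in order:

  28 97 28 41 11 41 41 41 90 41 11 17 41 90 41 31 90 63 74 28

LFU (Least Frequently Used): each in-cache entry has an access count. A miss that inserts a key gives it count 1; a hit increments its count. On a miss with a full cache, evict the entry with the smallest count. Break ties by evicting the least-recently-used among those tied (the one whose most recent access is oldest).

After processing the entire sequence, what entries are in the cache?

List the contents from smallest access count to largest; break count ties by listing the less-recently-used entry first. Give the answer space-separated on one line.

Answer: 31 63 74 11 90 28 41

Derivation:
LFU simulation (capacity=7):
  1. access 28: MISS. Cache: [28(c=1)]
  2. access 97: MISS. Cache: [28(c=1) 97(c=1)]
  3. access 28: HIT, count now 2. Cache: [97(c=1) 28(c=2)]
  4. access 41: MISS. Cache: [97(c=1) 41(c=1) 28(c=2)]
  5. access 11: MISS. Cache: [97(c=1) 41(c=1) 11(c=1) 28(c=2)]
  6. access 41: HIT, count now 2. Cache: [97(c=1) 11(c=1) 28(c=2) 41(c=2)]
  7. access 41: HIT, count now 3. Cache: [97(c=1) 11(c=1) 28(c=2) 41(c=3)]
  8. access 41: HIT, count now 4. Cache: [97(c=1) 11(c=1) 28(c=2) 41(c=4)]
  9. access 90: MISS. Cache: [97(c=1) 11(c=1) 90(c=1) 28(c=2) 41(c=4)]
  10. access 41: HIT, count now 5. Cache: [97(c=1) 11(c=1) 90(c=1) 28(c=2) 41(c=5)]
  11. access 11: HIT, count now 2. Cache: [97(c=1) 90(c=1) 28(c=2) 11(c=2) 41(c=5)]
  12. access 17: MISS. Cache: [97(c=1) 90(c=1) 17(c=1) 28(c=2) 11(c=2) 41(c=5)]
  13. access 41: HIT, count now 6. Cache: [97(c=1) 90(c=1) 17(c=1) 28(c=2) 11(c=2) 41(c=6)]
  14. access 90: HIT, count now 2. Cache: [97(c=1) 17(c=1) 28(c=2) 11(c=2) 90(c=2) 41(c=6)]
  15. access 41: HIT, count now 7. Cache: [97(c=1) 17(c=1) 28(c=2) 11(c=2) 90(c=2) 41(c=7)]
  16. access 31: MISS. Cache: [97(c=1) 17(c=1) 31(c=1) 28(c=2) 11(c=2) 90(c=2) 41(c=7)]
  17. access 90: HIT, count now 3. Cache: [97(c=1) 17(c=1) 31(c=1) 28(c=2) 11(c=2) 90(c=3) 41(c=7)]
  18. access 63: MISS, evict 97(c=1). Cache: [17(c=1) 31(c=1) 63(c=1) 28(c=2) 11(c=2) 90(c=3) 41(c=7)]
  19. access 74: MISS, evict 17(c=1). Cache: [31(c=1) 63(c=1) 74(c=1) 28(c=2) 11(c=2) 90(c=3) 41(c=7)]
  20. access 28: HIT, count now 3. Cache: [31(c=1) 63(c=1) 74(c=1) 11(c=2) 90(c=3) 28(c=3) 41(c=7)]
Total: 11 hits, 9 misses, 2 evictions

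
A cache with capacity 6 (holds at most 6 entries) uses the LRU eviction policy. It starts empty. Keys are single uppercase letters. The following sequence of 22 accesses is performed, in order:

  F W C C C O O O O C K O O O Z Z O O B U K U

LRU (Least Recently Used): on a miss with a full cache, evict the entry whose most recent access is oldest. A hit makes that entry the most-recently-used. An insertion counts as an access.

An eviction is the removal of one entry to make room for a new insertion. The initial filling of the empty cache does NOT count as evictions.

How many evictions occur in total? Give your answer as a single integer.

Answer: 2

Derivation:
LRU simulation (capacity=6):
  1. access F: MISS. Cache (LRU->MRU): [F]
  2. access W: MISS. Cache (LRU->MRU): [F W]
  3. access C: MISS. Cache (LRU->MRU): [F W C]
  4. access C: HIT. Cache (LRU->MRU): [F W C]
  5. access C: HIT. Cache (LRU->MRU): [F W C]
  6. access O: MISS. Cache (LRU->MRU): [F W C O]
  7. access O: HIT. Cache (LRU->MRU): [F W C O]
  8. access O: HIT. Cache (LRU->MRU): [F W C O]
  9. access O: HIT. Cache (LRU->MRU): [F W C O]
  10. access C: HIT. Cache (LRU->MRU): [F W O C]
  11. access K: MISS. Cache (LRU->MRU): [F W O C K]
  12. access O: HIT. Cache (LRU->MRU): [F W C K O]
  13. access O: HIT. Cache (LRU->MRU): [F W C K O]
  14. access O: HIT. Cache (LRU->MRU): [F W C K O]
  15. access Z: MISS. Cache (LRU->MRU): [F W C K O Z]
  16. access Z: HIT. Cache (LRU->MRU): [F W C K O Z]
  17. access O: HIT. Cache (LRU->MRU): [F W C K Z O]
  18. access O: HIT. Cache (LRU->MRU): [F W C K Z O]
  19. access B: MISS, evict F. Cache (LRU->MRU): [W C K Z O B]
  20. access U: MISS, evict W. Cache (LRU->MRU): [C K Z O B U]
  21. access K: HIT. Cache (LRU->MRU): [C Z O B U K]
  22. access U: HIT. Cache (LRU->MRU): [C Z O B K U]
Total: 14 hits, 8 misses, 2 evictions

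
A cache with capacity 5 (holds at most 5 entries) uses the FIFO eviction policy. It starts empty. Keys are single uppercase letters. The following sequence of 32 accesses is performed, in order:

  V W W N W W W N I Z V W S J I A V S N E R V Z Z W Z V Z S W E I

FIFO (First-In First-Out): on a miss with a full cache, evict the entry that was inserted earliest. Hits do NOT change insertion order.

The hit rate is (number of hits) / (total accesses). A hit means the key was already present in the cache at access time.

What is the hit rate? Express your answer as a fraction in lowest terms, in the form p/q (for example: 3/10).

FIFO simulation (capacity=5):
  1. access V: MISS. Cache (old->new): [V]
  2. access W: MISS. Cache (old->new): [V W]
  3. access W: HIT. Cache (old->new): [V W]
  4. access N: MISS. Cache (old->new): [V W N]
  5. access W: HIT. Cache (old->new): [V W N]
  6. access W: HIT. Cache (old->new): [V W N]
  7. access W: HIT. Cache (old->new): [V W N]
  8. access N: HIT. Cache (old->new): [V W N]
  9. access I: MISS. Cache (old->new): [V W N I]
  10. access Z: MISS. Cache (old->new): [V W N I Z]
  11. access V: HIT. Cache (old->new): [V W N I Z]
  12. access W: HIT. Cache (old->new): [V W N I Z]
  13. access S: MISS, evict V. Cache (old->new): [W N I Z S]
  14. access J: MISS, evict W. Cache (old->new): [N I Z S J]
  15. access I: HIT. Cache (old->new): [N I Z S J]
  16. access A: MISS, evict N. Cache (old->new): [I Z S J A]
  17. access V: MISS, evict I. Cache (old->new): [Z S J A V]
  18. access S: HIT. Cache (old->new): [Z S J A V]
  19. access N: MISS, evict Z. Cache (old->new): [S J A V N]
  20. access E: MISS, evict S. Cache (old->new): [J A V N E]
  21. access R: MISS, evict J. Cache (old->new): [A V N E R]
  22. access V: HIT. Cache (old->new): [A V N E R]
  23. access Z: MISS, evict A. Cache (old->new): [V N E R Z]
  24. access Z: HIT. Cache (old->new): [V N E R Z]
  25. access W: MISS, evict V. Cache (old->new): [N E R Z W]
  26. access Z: HIT. Cache (old->new): [N E R Z W]
  27. access V: MISS, evict N. Cache (old->new): [E R Z W V]
  28. access Z: HIT. Cache (old->new): [E R Z W V]
  29. access S: MISS, evict E. Cache (old->new): [R Z W V S]
  30. access W: HIT. Cache (old->new): [R Z W V S]
  31. access E: MISS, evict R. Cache (old->new): [Z W V S E]
  32. access I: MISS, evict Z. Cache (old->new): [W V S E I]
Total: 14 hits, 18 misses, 13 evictions

Hit rate = 14/32 = 7/16

Answer: 7/16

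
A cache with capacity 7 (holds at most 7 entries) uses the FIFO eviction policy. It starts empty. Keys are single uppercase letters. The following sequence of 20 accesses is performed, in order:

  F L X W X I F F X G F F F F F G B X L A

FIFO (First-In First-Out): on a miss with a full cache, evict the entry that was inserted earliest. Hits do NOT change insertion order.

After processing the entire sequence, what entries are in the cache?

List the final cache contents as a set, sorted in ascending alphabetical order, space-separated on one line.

FIFO simulation (capacity=7):
  1. access F: MISS. Cache (old->new): [F]
  2. access L: MISS. Cache (old->new): [F L]
  3. access X: MISS. Cache (old->new): [F L X]
  4. access W: MISS. Cache (old->new): [F L X W]
  5. access X: HIT. Cache (old->new): [F L X W]
  6. access I: MISS. Cache (old->new): [F L X W I]
  7. access F: HIT. Cache (old->new): [F L X W I]
  8. access F: HIT. Cache (old->new): [F L X W I]
  9. access X: HIT. Cache (old->new): [F L X W I]
  10. access G: MISS. Cache (old->new): [F L X W I G]
  11. access F: HIT. Cache (old->new): [F L X W I G]
  12. access F: HIT. Cache (old->new): [F L X W I G]
  13. access F: HIT. Cache (old->new): [F L X W I G]
  14. access F: HIT. Cache (old->new): [F L X W I G]
  15. access F: HIT. Cache (old->new): [F L X W I G]
  16. access G: HIT. Cache (old->new): [F L X W I G]
  17. access B: MISS. Cache (old->new): [F L X W I G B]
  18. access X: HIT. Cache (old->new): [F L X W I G B]
  19. access L: HIT. Cache (old->new): [F L X W I G B]
  20. access A: MISS, evict F. Cache (old->new): [L X W I G B A]
Total: 12 hits, 8 misses, 1 evictions

Answer: A B G I L W X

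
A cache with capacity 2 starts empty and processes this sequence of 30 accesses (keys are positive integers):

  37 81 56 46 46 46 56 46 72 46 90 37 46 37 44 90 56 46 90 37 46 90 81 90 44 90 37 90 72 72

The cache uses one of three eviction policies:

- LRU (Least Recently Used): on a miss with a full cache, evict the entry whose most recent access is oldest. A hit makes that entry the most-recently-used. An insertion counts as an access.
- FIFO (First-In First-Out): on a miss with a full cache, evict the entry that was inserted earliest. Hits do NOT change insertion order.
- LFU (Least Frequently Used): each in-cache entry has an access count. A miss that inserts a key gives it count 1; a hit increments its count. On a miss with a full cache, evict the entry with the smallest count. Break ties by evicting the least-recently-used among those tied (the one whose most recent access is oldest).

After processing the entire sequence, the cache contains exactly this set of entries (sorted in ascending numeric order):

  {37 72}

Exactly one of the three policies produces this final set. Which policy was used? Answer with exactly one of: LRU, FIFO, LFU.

Simulating under each policy and comparing final sets:
  LRU: final set = {72 90} -> differs
  FIFO: final set = {37 72} -> MATCHES target
  LFU: final set = {46 72} -> differs
Only FIFO produces the target set.

Answer: FIFO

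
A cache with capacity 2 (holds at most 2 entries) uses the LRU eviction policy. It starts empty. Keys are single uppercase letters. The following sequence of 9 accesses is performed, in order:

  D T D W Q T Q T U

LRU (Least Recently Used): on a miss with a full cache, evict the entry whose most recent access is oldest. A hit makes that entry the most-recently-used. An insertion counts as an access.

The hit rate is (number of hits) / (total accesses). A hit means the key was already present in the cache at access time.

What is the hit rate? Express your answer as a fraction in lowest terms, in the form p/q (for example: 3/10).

LRU simulation (capacity=2):
  1. access D: MISS. Cache (LRU->MRU): [D]
  2. access T: MISS. Cache (LRU->MRU): [D T]
  3. access D: HIT. Cache (LRU->MRU): [T D]
  4. access W: MISS, evict T. Cache (LRU->MRU): [D W]
  5. access Q: MISS, evict D. Cache (LRU->MRU): [W Q]
  6. access T: MISS, evict W. Cache (LRU->MRU): [Q T]
  7. access Q: HIT. Cache (LRU->MRU): [T Q]
  8. access T: HIT. Cache (LRU->MRU): [Q T]
  9. access U: MISS, evict Q. Cache (LRU->MRU): [T U]
Total: 3 hits, 6 misses, 4 evictions

Hit rate = 3/9 = 1/3

Answer: 1/3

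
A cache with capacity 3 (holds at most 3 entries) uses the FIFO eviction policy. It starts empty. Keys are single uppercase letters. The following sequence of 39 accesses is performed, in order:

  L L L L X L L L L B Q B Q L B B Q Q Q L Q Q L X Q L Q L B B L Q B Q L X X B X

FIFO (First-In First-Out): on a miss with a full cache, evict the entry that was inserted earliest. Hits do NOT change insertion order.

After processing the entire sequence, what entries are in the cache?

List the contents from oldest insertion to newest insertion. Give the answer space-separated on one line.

Answer: L X B

Derivation:
FIFO simulation (capacity=3):
  1. access L: MISS. Cache (old->new): [L]
  2. access L: HIT. Cache (old->new): [L]
  3. access L: HIT. Cache (old->new): [L]
  4. access L: HIT. Cache (old->new): [L]
  5. access X: MISS. Cache (old->new): [L X]
  6. access L: HIT. Cache (old->new): [L X]
  7. access L: HIT. Cache (old->new): [L X]
  8. access L: HIT. Cache (old->new): [L X]
  9. access L: HIT. Cache (old->new): [L X]
  10. access B: MISS. Cache (old->new): [L X B]
  11. access Q: MISS, evict L. Cache (old->new): [X B Q]
  12. access B: HIT. Cache (old->new): [X B Q]
  13. access Q: HIT. Cache (old->new): [X B Q]
  14. access L: MISS, evict X. Cache (old->new): [B Q L]
  15. access B: HIT. Cache (old->new): [B Q L]
  16. access B: HIT. Cache (old->new): [B Q L]
  17. access Q: HIT. Cache (old->new): [B Q L]
  18. access Q: HIT. Cache (old->new): [B Q L]
  19. access Q: HIT. Cache (old->new): [B Q L]
  20. access L: HIT. Cache (old->new): [B Q L]
  21. access Q: HIT. Cache (old->new): [B Q L]
  22. access Q: HIT. Cache (old->new): [B Q L]
  23. access L: HIT. Cache (old->new): [B Q L]
  24. access X: MISS, evict B. Cache (old->new): [Q L X]
  25. access Q: HIT. Cache (old->new): [Q L X]
  26. access L: HIT. Cache (old->new): [Q L X]
  27. access Q: HIT. Cache (old->new): [Q L X]
  28. access L: HIT. Cache (old->new): [Q L X]
  29. access B: MISS, evict Q. Cache (old->new): [L X B]
  30. access B: HIT. Cache (old->new): [L X B]
  31. access L: HIT. Cache (old->new): [L X B]
  32. access Q: MISS, evict L. Cache (old->new): [X B Q]
  33. access B: HIT. Cache (old->new): [X B Q]
  34. access Q: HIT. Cache (old->new): [X B Q]
  35. access L: MISS, evict X. Cache (old->new): [B Q L]
  36. access X: MISS, evict B. Cache (old->new): [Q L X]
  37. access X: HIT. Cache (old->new): [Q L X]
  38. access B: MISS, evict Q. Cache (old->new): [L X B]
  39. access X: HIT. Cache (old->new): [L X B]
Total: 28 hits, 11 misses, 8 evictions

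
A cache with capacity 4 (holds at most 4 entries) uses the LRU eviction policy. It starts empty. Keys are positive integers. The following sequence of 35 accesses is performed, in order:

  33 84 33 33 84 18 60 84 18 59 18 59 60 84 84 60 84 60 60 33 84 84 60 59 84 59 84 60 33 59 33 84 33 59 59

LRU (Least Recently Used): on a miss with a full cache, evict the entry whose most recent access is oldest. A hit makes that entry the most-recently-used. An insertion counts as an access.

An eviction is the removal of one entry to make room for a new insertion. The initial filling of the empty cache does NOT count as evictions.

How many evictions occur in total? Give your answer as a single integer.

LRU simulation (capacity=4):
  1. access 33: MISS. Cache (LRU->MRU): [33]
  2. access 84: MISS. Cache (LRU->MRU): [33 84]
  3. access 33: HIT. Cache (LRU->MRU): [84 33]
  4. access 33: HIT. Cache (LRU->MRU): [84 33]
  5. access 84: HIT. Cache (LRU->MRU): [33 84]
  6. access 18: MISS. Cache (LRU->MRU): [33 84 18]
  7. access 60: MISS. Cache (LRU->MRU): [33 84 18 60]
  8. access 84: HIT. Cache (LRU->MRU): [33 18 60 84]
  9. access 18: HIT. Cache (LRU->MRU): [33 60 84 18]
  10. access 59: MISS, evict 33. Cache (LRU->MRU): [60 84 18 59]
  11. access 18: HIT. Cache (LRU->MRU): [60 84 59 18]
  12. access 59: HIT. Cache (LRU->MRU): [60 84 18 59]
  13. access 60: HIT. Cache (LRU->MRU): [84 18 59 60]
  14. access 84: HIT. Cache (LRU->MRU): [18 59 60 84]
  15. access 84: HIT. Cache (LRU->MRU): [18 59 60 84]
  16. access 60: HIT. Cache (LRU->MRU): [18 59 84 60]
  17. access 84: HIT. Cache (LRU->MRU): [18 59 60 84]
  18. access 60: HIT. Cache (LRU->MRU): [18 59 84 60]
  19. access 60: HIT. Cache (LRU->MRU): [18 59 84 60]
  20. access 33: MISS, evict 18. Cache (LRU->MRU): [59 84 60 33]
  21. access 84: HIT. Cache (LRU->MRU): [59 60 33 84]
  22. access 84: HIT. Cache (LRU->MRU): [59 60 33 84]
  23. access 60: HIT. Cache (LRU->MRU): [59 33 84 60]
  24. access 59: HIT. Cache (LRU->MRU): [33 84 60 59]
  25. access 84: HIT. Cache (LRU->MRU): [33 60 59 84]
  26. access 59: HIT. Cache (LRU->MRU): [33 60 84 59]
  27. access 84: HIT. Cache (LRU->MRU): [33 60 59 84]
  28. access 60: HIT. Cache (LRU->MRU): [33 59 84 60]
  29. access 33: HIT. Cache (LRU->MRU): [59 84 60 33]
  30. access 59: HIT. Cache (LRU->MRU): [84 60 33 59]
  31. access 33: HIT. Cache (LRU->MRU): [84 60 59 33]
  32. access 84: HIT. Cache (LRU->MRU): [60 59 33 84]
  33. access 33: HIT. Cache (LRU->MRU): [60 59 84 33]
  34. access 59: HIT. Cache (LRU->MRU): [60 84 33 59]
  35. access 59: HIT. Cache (LRU->MRU): [60 84 33 59]
Total: 29 hits, 6 misses, 2 evictions

Answer: 2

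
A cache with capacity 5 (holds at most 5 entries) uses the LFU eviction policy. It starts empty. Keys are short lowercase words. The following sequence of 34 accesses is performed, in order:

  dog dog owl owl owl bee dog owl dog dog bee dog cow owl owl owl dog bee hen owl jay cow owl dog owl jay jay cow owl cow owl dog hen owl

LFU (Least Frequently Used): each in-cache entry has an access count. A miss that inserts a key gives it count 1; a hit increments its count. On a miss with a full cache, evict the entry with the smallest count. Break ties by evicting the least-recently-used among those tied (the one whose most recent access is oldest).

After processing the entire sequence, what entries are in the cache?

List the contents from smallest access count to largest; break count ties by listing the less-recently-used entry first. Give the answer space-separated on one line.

Answer: hen jay cow dog owl

Derivation:
LFU simulation (capacity=5):
  1. access dog: MISS. Cache: [dog(c=1)]
  2. access dog: HIT, count now 2. Cache: [dog(c=2)]
  3. access owl: MISS. Cache: [owl(c=1) dog(c=2)]
  4. access owl: HIT, count now 2. Cache: [dog(c=2) owl(c=2)]
  5. access owl: HIT, count now 3. Cache: [dog(c=2) owl(c=3)]
  6. access bee: MISS. Cache: [bee(c=1) dog(c=2) owl(c=3)]
  7. access dog: HIT, count now 3. Cache: [bee(c=1) owl(c=3) dog(c=3)]
  8. access owl: HIT, count now 4. Cache: [bee(c=1) dog(c=3) owl(c=4)]
  9. access dog: HIT, count now 4. Cache: [bee(c=1) owl(c=4) dog(c=4)]
  10. access dog: HIT, count now 5. Cache: [bee(c=1) owl(c=4) dog(c=5)]
  11. access bee: HIT, count now 2. Cache: [bee(c=2) owl(c=4) dog(c=5)]
  12. access dog: HIT, count now 6. Cache: [bee(c=2) owl(c=4) dog(c=6)]
  13. access cow: MISS. Cache: [cow(c=1) bee(c=2) owl(c=4) dog(c=6)]
  14. access owl: HIT, count now 5. Cache: [cow(c=1) bee(c=2) owl(c=5) dog(c=6)]
  15. access owl: HIT, count now 6. Cache: [cow(c=1) bee(c=2) dog(c=6) owl(c=6)]
  16. access owl: HIT, count now 7. Cache: [cow(c=1) bee(c=2) dog(c=6) owl(c=7)]
  17. access dog: HIT, count now 7. Cache: [cow(c=1) bee(c=2) owl(c=7) dog(c=7)]
  18. access bee: HIT, count now 3. Cache: [cow(c=1) bee(c=3) owl(c=7) dog(c=7)]
  19. access hen: MISS. Cache: [cow(c=1) hen(c=1) bee(c=3) owl(c=7) dog(c=7)]
  20. access owl: HIT, count now 8. Cache: [cow(c=1) hen(c=1) bee(c=3) dog(c=7) owl(c=8)]
  21. access jay: MISS, evict cow(c=1). Cache: [hen(c=1) jay(c=1) bee(c=3) dog(c=7) owl(c=8)]
  22. access cow: MISS, evict hen(c=1). Cache: [jay(c=1) cow(c=1) bee(c=3) dog(c=7) owl(c=8)]
  23. access owl: HIT, count now 9. Cache: [jay(c=1) cow(c=1) bee(c=3) dog(c=7) owl(c=9)]
  24. access dog: HIT, count now 8. Cache: [jay(c=1) cow(c=1) bee(c=3) dog(c=8) owl(c=9)]
  25. access owl: HIT, count now 10. Cache: [jay(c=1) cow(c=1) bee(c=3) dog(c=8) owl(c=10)]
  26. access jay: HIT, count now 2. Cache: [cow(c=1) jay(c=2) bee(c=3) dog(c=8) owl(c=10)]
  27. access jay: HIT, count now 3. Cache: [cow(c=1) bee(c=3) jay(c=3) dog(c=8) owl(c=10)]
  28. access cow: HIT, count now 2. Cache: [cow(c=2) bee(c=3) jay(c=3) dog(c=8) owl(c=10)]
  29. access owl: HIT, count now 11. Cache: [cow(c=2) bee(c=3) jay(c=3) dog(c=8) owl(c=11)]
  30. access cow: HIT, count now 3. Cache: [bee(c=3) jay(c=3) cow(c=3) dog(c=8) owl(c=11)]
  31. access owl: HIT, count now 12. Cache: [bee(c=3) jay(c=3) cow(c=3) dog(c=8) owl(c=12)]
  32. access dog: HIT, count now 9. Cache: [bee(c=3) jay(c=3) cow(c=3) dog(c=9) owl(c=12)]
  33. access hen: MISS, evict bee(c=3). Cache: [hen(c=1) jay(c=3) cow(c=3) dog(c=9) owl(c=12)]
  34. access owl: HIT, count now 13. Cache: [hen(c=1) jay(c=3) cow(c=3) dog(c=9) owl(c=13)]
Total: 26 hits, 8 misses, 3 evictions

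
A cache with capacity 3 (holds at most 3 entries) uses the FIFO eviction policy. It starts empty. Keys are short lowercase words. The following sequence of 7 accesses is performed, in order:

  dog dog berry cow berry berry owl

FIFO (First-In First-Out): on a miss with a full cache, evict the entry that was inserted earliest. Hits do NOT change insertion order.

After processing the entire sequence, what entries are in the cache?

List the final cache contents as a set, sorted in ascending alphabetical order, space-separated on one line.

FIFO simulation (capacity=3):
  1. access dog: MISS. Cache (old->new): [dog]
  2. access dog: HIT. Cache (old->new): [dog]
  3. access berry: MISS. Cache (old->new): [dog berry]
  4. access cow: MISS. Cache (old->new): [dog berry cow]
  5. access berry: HIT. Cache (old->new): [dog berry cow]
  6. access berry: HIT. Cache (old->new): [dog berry cow]
  7. access owl: MISS, evict dog. Cache (old->new): [berry cow owl]
Total: 3 hits, 4 misses, 1 evictions

Answer: berry cow owl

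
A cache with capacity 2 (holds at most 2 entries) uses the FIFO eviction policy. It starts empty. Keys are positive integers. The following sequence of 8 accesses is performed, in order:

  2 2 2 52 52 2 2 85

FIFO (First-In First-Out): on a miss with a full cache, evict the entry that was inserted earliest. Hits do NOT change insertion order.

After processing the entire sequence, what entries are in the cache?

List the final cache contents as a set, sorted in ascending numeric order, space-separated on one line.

Answer: 52 85

Derivation:
FIFO simulation (capacity=2):
  1. access 2: MISS. Cache (old->new): [2]
  2. access 2: HIT. Cache (old->new): [2]
  3. access 2: HIT. Cache (old->new): [2]
  4. access 52: MISS. Cache (old->new): [2 52]
  5. access 52: HIT. Cache (old->new): [2 52]
  6. access 2: HIT. Cache (old->new): [2 52]
  7. access 2: HIT. Cache (old->new): [2 52]
  8. access 85: MISS, evict 2. Cache (old->new): [52 85]
Total: 5 hits, 3 misses, 1 evictions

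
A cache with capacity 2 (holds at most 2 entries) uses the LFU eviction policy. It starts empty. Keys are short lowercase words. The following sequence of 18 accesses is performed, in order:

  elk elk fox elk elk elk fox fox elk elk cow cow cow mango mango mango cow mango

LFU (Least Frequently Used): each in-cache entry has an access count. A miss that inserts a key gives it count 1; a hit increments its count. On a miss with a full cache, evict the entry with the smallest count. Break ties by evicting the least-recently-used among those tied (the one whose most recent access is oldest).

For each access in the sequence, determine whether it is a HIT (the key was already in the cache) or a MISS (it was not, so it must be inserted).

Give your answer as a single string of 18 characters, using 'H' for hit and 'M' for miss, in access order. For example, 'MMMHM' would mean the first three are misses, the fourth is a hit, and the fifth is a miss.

LFU simulation (capacity=2):
  1. access elk: MISS. Cache: [elk(c=1)]
  2. access elk: HIT, count now 2. Cache: [elk(c=2)]
  3. access fox: MISS. Cache: [fox(c=1) elk(c=2)]
  4. access elk: HIT, count now 3. Cache: [fox(c=1) elk(c=3)]
  5. access elk: HIT, count now 4. Cache: [fox(c=1) elk(c=4)]
  6. access elk: HIT, count now 5. Cache: [fox(c=1) elk(c=5)]
  7. access fox: HIT, count now 2. Cache: [fox(c=2) elk(c=5)]
  8. access fox: HIT, count now 3. Cache: [fox(c=3) elk(c=5)]
  9. access elk: HIT, count now 6. Cache: [fox(c=3) elk(c=6)]
  10. access elk: HIT, count now 7. Cache: [fox(c=3) elk(c=7)]
  11. access cow: MISS, evict fox(c=3). Cache: [cow(c=1) elk(c=7)]
  12. access cow: HIT, count now 2. Cache: [cow(c=2) elk(c=7)]
  13. access cow: HIT, count now 3. Cache: [cow(c=3) elk(c=7)]
  14. access mango: MISS, evict cow(c=3). Cache: [mango(c=1) elk(c=7)]
  15. access mango: HIT, count now 2. Cache: [mango(c=2) elk(c=7)]
  16. access mango: HIT, count now 3. Cache: [mango(c=3) elk(c=7)]
  17. access cow: MISS, evict mango(c=3). Cache: [cow(c=1) elk(c=7)]
  18. access mango: MISS, evict cow(c=1). Cache: [mango(c=1) elk(c=7)]
Total: 12 hits, 6 misses, 4 evictions

Answer: MHMHHHHHHHMHHMHHMM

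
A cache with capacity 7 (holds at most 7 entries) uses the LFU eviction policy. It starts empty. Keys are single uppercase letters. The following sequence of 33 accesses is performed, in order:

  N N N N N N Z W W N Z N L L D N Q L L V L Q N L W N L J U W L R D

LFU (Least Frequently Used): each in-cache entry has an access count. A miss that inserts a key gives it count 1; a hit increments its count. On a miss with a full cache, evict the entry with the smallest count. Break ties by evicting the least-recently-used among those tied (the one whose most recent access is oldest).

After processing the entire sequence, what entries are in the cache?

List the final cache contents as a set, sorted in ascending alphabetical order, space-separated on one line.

Answer: D L N Q R W Z

Derivation:
LFU simulation (capacity=7):
  1. access N: MISS. Cache: [N(c=1)]
  2. access N: HIT, count now 2. Cache: [N(c=2)]
  3. access N: HIT, count now 3. Cache: [N(c=3)]
  4. access N: HIT, count now 4. Cache: [N(c=4)]
  5. access N: HIT, count now 5. Cache: [N(c=5)]
  6. access N: HIT, count now 6. Cache: [N(c=6)]
  7. access Z: MISS. Cache: [Z(c=1) N(c=6)]
  8. access W: MISS. Cache: [Z(c=1) W(c=1) N(c=6)]
  9. access W: HIT, count now 2. Cache: [Z(c=1) W(c=2) N(c=6)]
  10. access N: HIT, count now 7. Cache: [Z(c=1) W(c=2) N(c=7)]
  11. access Z: HIT, count now 2. Cache: [W(c=2) Z(c=2) N(c=7)]
  12. access N: HIT, count now 8. Cache: [W(c=2) Z(c=2) N(c=8)]
  13. access L: MISS. Cache: [L(c=1) W(c=2) Z(c=2) N(c=8)]
  14. access L: HIT, count now 2. Cache: [W(c=2) Z(c=2) L(c=2) N(c=8)]
  15. access D: MISS. Cache: [D(c=1) W(c=2) Z(c=2) L(c=2) N(c=8)]
  16. access N: HIT, count now 9. Cache: [D(c=1) W(c=2) Z(c=2) L(c=2) N(c=9)]
  17. access Q: MISS. Cache: [D(c=1) Q(c=1) W(c=2) Z(c=2) L(c=2) N(c=9)]
  18. access L: HIT, count now 3. Cache: [D(c=1) Q(c=1) W(c=2) Z(c=2) L(c=3) N(c=9)]
  19. access L: HIT, count now 4. Cache: [D(c=1) Q(c=1) W(c=2) Z(c=2) L(c=4) N(c=9)]
  20. access V: MISS. Cache: [D(c=1) Q(c=1) V(c=1) W(c=2) Z(c=2) L(c=4) N(c=9)]
  21. access L: HIT, count now 5. Cache: [D(c=1) Q(c=1) V(c=1) W(c=2) Z(c=2) L(c=5) N(c=9)]
  22. access Q: HIT, count now 2. Cache: [D(c=1) V(c=1) W(c=2) Z(c=2) Q(c=2) L(c=5) N(c=9)]
  23. access N: HIT, count now 10. Cache: [D(c=1) V(c=1) W(c=2) Z(c=2) Q(c=2) L(c=5) N(c=10)]
  24. access L: HIT, count now 6. Cache: [D(c=1) V(c=1) W(c=2) Z(c=2) Q(c=2) L(c=6) N(c=10)]
  25. access W: HIT, count now 3. Cache: [D(c=1) V(c=1) Z(c=2) Q(c=2) W(c=3) L(c=6) N(c=10)]
  26. access N: HIT, count now 11. Cache: [D(c=1) V(c=1) Z(c=2) Q(c=2) W(c=3) L(c=6) N(c=11)]
  27. access L: HIT, count now 7. Cache: [D(c=1) V(c=1) Z(c=2) Q(c=2) W(c=3) L(c=7) N(c=11)]
  28. access J: MISS, evict D(c=1). Cache: [V(c=1) J(c=1) Z(c=2) Q(c=2) W(c=3) L(c=7) N(c=11)]
  29. access U: MISS, evict V(c=1). Cache: [J(c=1) U(c=1) Z(c=2) Q(c=2) W(c=3) L(c=7) N(c=11)]
  30. access W: HIT, count now 4. Cache: [J(c=1) U(c=1) Z(c=2) Q(c=2) W(c=4) L(c=7) N(c=11)]
  31. access L: HIT, count now 8. Cache: [J(c=1) U(c=1) Z(c=2) Q(c=2) W(c=4) L(c=8) N(c=11)]
  32. access R: MISS, evict J(c=1). Cache: [U(c=1) R(c=1) Z(c=2) Q(c=2) W(c=4) L(c=8) N(c=11)]
  33. access D: MISS, evict U(c=1). Cache: [R(c=1) D(c=1) Z(c=2) Q(c=2) W(c=4) L(c=8) N(c=11)]
Total: 22 hits, 11 misses, 4 evictions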